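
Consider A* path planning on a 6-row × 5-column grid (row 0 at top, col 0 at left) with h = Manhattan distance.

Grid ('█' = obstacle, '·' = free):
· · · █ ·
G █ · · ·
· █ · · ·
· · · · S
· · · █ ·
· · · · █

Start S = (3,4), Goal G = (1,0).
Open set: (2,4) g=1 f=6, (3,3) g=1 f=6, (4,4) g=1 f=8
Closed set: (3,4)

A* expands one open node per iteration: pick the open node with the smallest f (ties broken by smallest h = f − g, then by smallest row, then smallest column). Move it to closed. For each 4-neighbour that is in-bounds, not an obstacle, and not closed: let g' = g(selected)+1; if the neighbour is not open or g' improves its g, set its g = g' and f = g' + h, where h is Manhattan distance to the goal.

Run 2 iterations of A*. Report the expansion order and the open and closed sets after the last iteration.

step 1: expand (2,4) (f=6, h=5) → closed; open now [(1,4) g=2 f=6, (2,3) g=2 f=6, (3,3) g=1 f=6, (4,4) g=1 f=8]
step 2: expand (1,4) (f=6, h=4) → closed; open now [(0,4) g=3 f=8, (1,3) g=3 f=6, (2,3) g=2 f=6, (3,3) g=1 f=6, (4,4) g=1 f=8]

order=[(2,4) → (1,4)]; open=[(0,4) g=3 f=8, (1,3) g=3 f=6, (2,3) g=2 f=6, (3,3) g=1 f=6, (4,4) g=1 f=8]; closed=[(1,4), (2,4), (3,4)]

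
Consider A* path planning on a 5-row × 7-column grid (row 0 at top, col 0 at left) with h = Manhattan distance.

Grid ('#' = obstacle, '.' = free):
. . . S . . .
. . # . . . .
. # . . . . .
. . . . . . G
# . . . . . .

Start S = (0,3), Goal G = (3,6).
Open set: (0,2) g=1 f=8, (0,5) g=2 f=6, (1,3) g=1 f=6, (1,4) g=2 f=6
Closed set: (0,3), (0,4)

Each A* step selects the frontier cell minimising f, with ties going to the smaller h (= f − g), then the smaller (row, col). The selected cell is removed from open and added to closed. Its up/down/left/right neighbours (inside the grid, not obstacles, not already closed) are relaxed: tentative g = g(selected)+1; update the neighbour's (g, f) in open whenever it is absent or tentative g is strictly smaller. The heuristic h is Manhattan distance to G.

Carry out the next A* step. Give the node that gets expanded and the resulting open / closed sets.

step 1: expand (0,5) (f=6, h=4) → closed; open now [(0,2) g=1 f=8, (0,6) g=3 f=6, (1,3) g=1 f=6, (1,4) g=2 f=6, (1,5) g=3 f=6]

expanded=(0,5); open=[(0,2) g=1 f=8, (0,6) g=3 f=6, (1,3) g=1 f=6, (1,4) g=2 f=6, (1,5) g=3 f=6]; closed=[(0,3), (0,4), (0,5)]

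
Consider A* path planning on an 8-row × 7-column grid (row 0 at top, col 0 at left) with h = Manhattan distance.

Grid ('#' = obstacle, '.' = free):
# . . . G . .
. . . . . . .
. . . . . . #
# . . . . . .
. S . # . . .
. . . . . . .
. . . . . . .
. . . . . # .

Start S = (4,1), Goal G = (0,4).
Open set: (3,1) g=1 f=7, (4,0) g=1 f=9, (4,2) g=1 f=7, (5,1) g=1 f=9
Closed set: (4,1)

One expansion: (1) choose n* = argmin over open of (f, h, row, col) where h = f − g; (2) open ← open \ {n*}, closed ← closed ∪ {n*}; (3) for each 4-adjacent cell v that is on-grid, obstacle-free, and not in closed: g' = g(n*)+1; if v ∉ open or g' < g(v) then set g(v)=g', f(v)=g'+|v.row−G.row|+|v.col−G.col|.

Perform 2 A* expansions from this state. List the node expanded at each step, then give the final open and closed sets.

order=[(3,1) → (2,1)]; open=[(1,1) g=3 f=7, (2,0) g=3 f=9, (2,2) g=3 f=7, (3,2) g=2 f=7, (4,0) g=1 f=9, (4,2) g=1 f=7, (5,1) g=1 f=9]; closed=[(2,1), (3,1), (4,1)]

step 1: expand (3,1) (f=7, h=6) → closed; open now [(2,1) g=2 f=7, (3,2) g=2 f=7, (4,0) g=1 f=9, (4,2) g=1 f=7, (5,1) g=1 f=9]
step 2: expand (2,1) (f=7, h=5) → closed; open now [(1,1) g=3 f=7, (2,0) g=3 f=9, (2,2) g=3 f=7, (3,2) g=2 f=7, (4,0) g=1 f=9, (4,2) g=1 f=7, (5,1) g=1 f=9]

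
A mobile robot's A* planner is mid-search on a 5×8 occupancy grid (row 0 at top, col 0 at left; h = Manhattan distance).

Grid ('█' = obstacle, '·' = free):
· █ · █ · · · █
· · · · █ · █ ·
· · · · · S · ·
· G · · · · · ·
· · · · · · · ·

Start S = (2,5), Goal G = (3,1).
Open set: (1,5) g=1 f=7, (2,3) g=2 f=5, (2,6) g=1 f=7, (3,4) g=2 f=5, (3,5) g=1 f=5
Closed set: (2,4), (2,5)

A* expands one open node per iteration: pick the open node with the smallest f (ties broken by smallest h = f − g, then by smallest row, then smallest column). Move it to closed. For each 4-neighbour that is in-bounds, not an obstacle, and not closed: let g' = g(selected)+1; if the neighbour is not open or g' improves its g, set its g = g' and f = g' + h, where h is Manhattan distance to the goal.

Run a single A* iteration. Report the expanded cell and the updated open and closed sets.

step 1: expand (2,3) (f=5, h=3) → closed; open now [(1,3) g=3 f=7, (1,5) g=1 f=7, (2,2) g=3 f=5, (2,6) g=1 f=7, (3,3) g=3 f=5, (3,4) g=2 f=5, (3,5) g=1 f=5]

expanded=(2,3); open=[(1,3) g=3 f=7, (1,5) g=1 f=7, (2,2) g=3 f=5, (2,6) g=1 f=7, (3,3) g=3 f=5, (3,4) g=2 f=5, (3,5) g=1 f=5]; closed=[(2,3), (2,4), (2,5)]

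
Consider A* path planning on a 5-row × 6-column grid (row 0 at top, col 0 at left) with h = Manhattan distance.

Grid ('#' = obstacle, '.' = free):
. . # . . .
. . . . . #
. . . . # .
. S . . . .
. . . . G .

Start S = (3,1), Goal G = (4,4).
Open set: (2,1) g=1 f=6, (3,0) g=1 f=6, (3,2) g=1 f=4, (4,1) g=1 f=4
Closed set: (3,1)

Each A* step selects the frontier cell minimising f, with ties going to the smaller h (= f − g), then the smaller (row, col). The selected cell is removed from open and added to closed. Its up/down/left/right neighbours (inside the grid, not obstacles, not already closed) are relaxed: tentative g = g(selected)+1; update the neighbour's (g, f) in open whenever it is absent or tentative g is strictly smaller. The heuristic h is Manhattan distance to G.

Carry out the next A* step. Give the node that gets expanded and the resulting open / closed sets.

expanded=(3,2); open=[(2,1) g=1 f=6, (2,2) g=2 f=6, (3,0) g=1 f=6, (3,3) g=2 f=4, (4,1) g=1 f=4, (4,2) g=2 f=4]; closed=[(3,1), (3,2)]

step 1: expand (3,2) (f=4, h=3) → closed; open now [(2,1) g=1 f=6, (2,2) g=2 f=6, (3,0) g=1 f=6, (3,3) g=2 f=4, (4,1) g=1 f=4, (4,2) g=2 f=4]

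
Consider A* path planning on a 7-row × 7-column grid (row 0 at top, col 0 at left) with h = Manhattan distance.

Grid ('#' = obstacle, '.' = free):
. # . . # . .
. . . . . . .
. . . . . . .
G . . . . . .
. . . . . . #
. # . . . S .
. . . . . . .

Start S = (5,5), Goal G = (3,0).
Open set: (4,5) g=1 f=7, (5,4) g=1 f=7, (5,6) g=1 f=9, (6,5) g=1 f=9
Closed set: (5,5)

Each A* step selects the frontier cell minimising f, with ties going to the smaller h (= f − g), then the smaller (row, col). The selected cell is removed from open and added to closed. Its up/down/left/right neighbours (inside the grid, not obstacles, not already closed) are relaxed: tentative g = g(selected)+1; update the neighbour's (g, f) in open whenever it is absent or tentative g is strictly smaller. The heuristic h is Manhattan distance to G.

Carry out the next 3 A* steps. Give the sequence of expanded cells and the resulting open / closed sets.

step 1: expand (4,5) (f=7, h=6) → closed; open now [(3,5) g=2 f=7, (4,4) g=2 f=7, (5,4) g=1 f=7, (5,6) g=1 f=9, (6,5) g=1 f=9]
step 2: expand (3,5) (f=7, h=5) → closed; open now [(2,5) g=3 f=9, (3,4) g=3 f=7, (3,6) g=3 f=9, (4,4) g=2 f=7, (5,4) g=1 f=7, (5,6) g=1 f=9, (6,5) g=1 f=9]
step 3: expand (3,4) (f=7, h=4) → closed; open now [(2,4) g=4 f=9, (2,5) g=3 f=9, (3,3) g=4 f=7, (3,6) g=3 f=9, (4,4) g=2 f=7, (5,4) g=1 f=7, (5,6) g=1 f=9, (6,5) g=1 f=9]

order=[(4,5) → (3,5) → (3,4)]; open=[(2,4) g=4 f=9, (2,5) g=3 f=9, (3,3) g=4 f=7, (3,6) g=3 f=9, (4,4) g=2 f=7, (5,4) g=1 f=7, (5,6) g=1 f=9, (6,5) g=1 f=9]; closed=[(3,4), (3,5), (4,5), (5,5)]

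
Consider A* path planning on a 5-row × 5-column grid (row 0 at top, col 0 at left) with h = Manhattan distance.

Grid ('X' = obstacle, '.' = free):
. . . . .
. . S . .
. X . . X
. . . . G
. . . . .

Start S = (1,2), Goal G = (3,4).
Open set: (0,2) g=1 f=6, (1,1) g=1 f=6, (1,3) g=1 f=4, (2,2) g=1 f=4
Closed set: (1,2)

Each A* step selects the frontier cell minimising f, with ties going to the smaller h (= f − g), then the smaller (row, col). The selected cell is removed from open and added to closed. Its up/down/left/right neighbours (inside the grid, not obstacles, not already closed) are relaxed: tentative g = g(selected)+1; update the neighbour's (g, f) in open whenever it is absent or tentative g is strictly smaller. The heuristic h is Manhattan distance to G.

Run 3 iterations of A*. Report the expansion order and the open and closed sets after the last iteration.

step 1: expand (1,3) (f=4, h=3) → closed; open now [(0,2) g=1 f=6, (0,3) g=2 f=6, (1,1) g=1 f=6, (1,4) g=2 f=4, (2,2) g=1 f=4, (2,3) g=2 f=4]
step 2: expand (1,4) (f=4, h=2) → closed; open now [(0,2) g=1 f=6, (0,3) g=2 f=6, (0,4) g=3 f=6, (1,1) g=1 f=6, (2,2) g=1 f=4, (2,3) g=2 f=4]
step 3: expand (2,3) (f=4, h=2) → closed; open now [(0,2) g=1 f=6, (0,3) g=2 f=6, (0,4) g=3 f=6, (1,1) g=1 f=6, (2,2) g=1 f=4, (3,3) g=3 f=4]

order=[(1,3) → (1,4) → (2,3)]; open=[(0,2) g=1 f=6, (0,3) g=2 f=6, (0,4) g=3 f=6, (1,1) g=1 f=6, (2,2) g=1 f=4, (3,3) g=3 f=4]; closed=[(1,2), (1,3), (1,4), (2,3)]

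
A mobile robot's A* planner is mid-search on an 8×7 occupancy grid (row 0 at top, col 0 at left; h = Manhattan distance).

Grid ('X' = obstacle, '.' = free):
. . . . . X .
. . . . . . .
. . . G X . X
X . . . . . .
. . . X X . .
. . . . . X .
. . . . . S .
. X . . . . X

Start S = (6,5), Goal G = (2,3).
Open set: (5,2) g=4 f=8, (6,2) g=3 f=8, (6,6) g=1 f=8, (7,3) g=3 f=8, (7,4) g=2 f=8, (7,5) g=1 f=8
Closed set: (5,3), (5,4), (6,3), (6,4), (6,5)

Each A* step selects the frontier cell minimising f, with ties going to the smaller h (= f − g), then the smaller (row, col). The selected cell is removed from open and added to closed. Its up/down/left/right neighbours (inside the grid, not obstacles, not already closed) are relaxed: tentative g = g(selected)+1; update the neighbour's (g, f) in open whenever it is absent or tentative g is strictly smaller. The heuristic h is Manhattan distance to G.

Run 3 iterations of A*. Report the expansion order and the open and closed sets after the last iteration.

step 1: expand (5,2) (f=8, h=4) → closed; open now [(4,2) g=5 f=8, (5,1) g=5 f=10, (6,2) g=3 f=8, (6,6) g=1 f=8, (7,3) g=3 f=8, (7,4) g=2 f=8, (7,5) g=1 f=8]
step 2: expand (4,2) (f=8, h=3) → closed; open now [(3,2) g=6 f=8, (4,1) g=6 f=10, (5,1) g=5 f=10, (6,2) g=3 f=8, (6,6) g=1 f=8, (7,3) g=3 f=8, (7,4) g=2 f=8, (7,5) g=1 f=8]
step 3: expand (3,2) (f=8, h=2) → closed; open now [(2,2) g=7 f=8, (3,1) g=7 f=10, (3,3) g=7 f=8, (4,1) g=6 f=10, (5,1) g=5 f=10, (6,2) g=3 f=8, (6,6) g=1 f=8, (7,3) g=3 f=8, (7,4) g=2 f=8, (7,5) g=1 f=8]

order=[(5,2) → (4,2) → (3,2)]; open=[(2,2) g=7 f=8, (3,1) g=7 f=10, (3,3) g=7 f=8, (4,1) g=6 f=10, (5,1) g=5 f=10, (6,2) g=3 f=8, (6,6) g=1 f=8, (7,3) g=3 f=8, (7,4) g=2 f=8, (7,5) g=1 f=8]; closed=[(3,2), (4,2), (5,2), (5,3), (5,4), (6,3), (6,4), (6,5)]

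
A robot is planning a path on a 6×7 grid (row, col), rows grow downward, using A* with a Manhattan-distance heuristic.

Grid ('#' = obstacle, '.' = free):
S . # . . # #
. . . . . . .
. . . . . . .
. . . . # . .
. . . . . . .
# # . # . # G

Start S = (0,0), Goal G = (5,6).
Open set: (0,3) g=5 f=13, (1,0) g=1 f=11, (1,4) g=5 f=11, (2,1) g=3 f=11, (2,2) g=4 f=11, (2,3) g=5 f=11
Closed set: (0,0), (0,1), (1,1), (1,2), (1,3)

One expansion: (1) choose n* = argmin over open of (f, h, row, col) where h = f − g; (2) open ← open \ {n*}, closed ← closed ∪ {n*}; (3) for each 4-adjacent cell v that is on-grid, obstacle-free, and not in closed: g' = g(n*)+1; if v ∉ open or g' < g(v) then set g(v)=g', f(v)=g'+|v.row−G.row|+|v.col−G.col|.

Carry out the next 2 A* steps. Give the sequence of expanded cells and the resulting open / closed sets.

order=[(1,4) → (1,5)]; open=[(0,3) g=5 f=13, (0,4) g=6 f=13, (1,0) g=1 f=11, (1,6) g=7 f=11, (2,1) g=3 f=11, (2,2) g=4 f=11, (2,3) g=5 f=11, (2,4) g=6 f=11, (2,5) g=7 f=11]; closed=[(0,0), (0,1), (1,1), (1,2), (1,3), (1,4), (1,5)]

step 1: expand (1,4) (f=11, h=6) → closed; open now [(0,3) g=5 f=13, (0,4) g=6 f=13, (1,0) g=1 f=11, (1,5) g=6 f=11, (2,1) g=3 f=11, (2,2) g=4 f=11, (2,3) g=5 f=11, (2,4) g=6 f=11]
step 2: expand (1,5) (f=11, h=5) → closed; open now [(0,3) g=5 f=13, (0,4) g=6 f=13, (1,0) g=1 f=11, (1,6) g=7 f=11, (2,1) g=3 f=11, (2,2) g=4 f=11, (2,3) g=5 f=11, (2,4) g=6 f=11, (2,5) g=7 f=11]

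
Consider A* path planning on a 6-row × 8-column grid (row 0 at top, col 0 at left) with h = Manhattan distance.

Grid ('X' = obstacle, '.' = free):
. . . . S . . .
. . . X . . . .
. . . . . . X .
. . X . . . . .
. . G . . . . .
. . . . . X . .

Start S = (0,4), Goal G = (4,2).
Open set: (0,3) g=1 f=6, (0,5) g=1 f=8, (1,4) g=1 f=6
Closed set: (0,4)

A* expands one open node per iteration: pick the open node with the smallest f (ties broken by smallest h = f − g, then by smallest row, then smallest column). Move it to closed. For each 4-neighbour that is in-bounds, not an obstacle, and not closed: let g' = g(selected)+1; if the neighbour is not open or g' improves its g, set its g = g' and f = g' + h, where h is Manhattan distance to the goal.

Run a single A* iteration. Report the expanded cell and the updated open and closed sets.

expanded=(0,3); open=[(0,2) g=2 f=6, (0,5) g=1 f=8, (1,4) g=1 f=6]; closed=[(0,3), (0,4)]

step 1: expand (0,3) (f=6, h=5) → closed; open now [(0,2) g=2 f=6, (0,5) g=1 f=8, (1,4) g=1 f=6]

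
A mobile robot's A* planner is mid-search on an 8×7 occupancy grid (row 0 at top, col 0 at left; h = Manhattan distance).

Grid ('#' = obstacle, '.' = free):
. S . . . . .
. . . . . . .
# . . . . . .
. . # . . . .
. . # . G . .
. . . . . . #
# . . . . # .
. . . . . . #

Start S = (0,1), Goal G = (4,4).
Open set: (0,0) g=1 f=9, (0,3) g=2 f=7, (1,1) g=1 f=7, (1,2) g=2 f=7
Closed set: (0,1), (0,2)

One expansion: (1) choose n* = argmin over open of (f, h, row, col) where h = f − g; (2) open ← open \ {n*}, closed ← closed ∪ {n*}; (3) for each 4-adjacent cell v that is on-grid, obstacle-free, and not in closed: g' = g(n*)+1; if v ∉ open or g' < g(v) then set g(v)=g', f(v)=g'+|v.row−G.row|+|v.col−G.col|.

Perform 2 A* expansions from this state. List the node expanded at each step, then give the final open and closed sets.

order=[(0,3) → (0,4)]; open=[(0,0) g=1 f=9, (0,5) g=4 f=9, (1,1) g=1 f=7, (1,2) g=2 f=7, (1,3) g=3 f=7, (1,4) g=4 f=7]; closed=[(0,1), (0,2), (0,3), (0,4)]

step 1: expand (0,3) (f=7, h=5) → closed; open now [(0,0) g=1 f=9, (0,4) g=3 f=7, (1,1) g=1 f=7, (1,2) g=2 f=7, (1,3) g=3 f=7]
step 2: expand (0,4) (f=7, h=4) → closed; open now [(0,0) g=1 f=9, (0,5) g=4 f=9, (1,1) g=1 f=7, (1,2) g=2 f=7, (1,3) g=3 f=7, (1,4) g=4 f=7]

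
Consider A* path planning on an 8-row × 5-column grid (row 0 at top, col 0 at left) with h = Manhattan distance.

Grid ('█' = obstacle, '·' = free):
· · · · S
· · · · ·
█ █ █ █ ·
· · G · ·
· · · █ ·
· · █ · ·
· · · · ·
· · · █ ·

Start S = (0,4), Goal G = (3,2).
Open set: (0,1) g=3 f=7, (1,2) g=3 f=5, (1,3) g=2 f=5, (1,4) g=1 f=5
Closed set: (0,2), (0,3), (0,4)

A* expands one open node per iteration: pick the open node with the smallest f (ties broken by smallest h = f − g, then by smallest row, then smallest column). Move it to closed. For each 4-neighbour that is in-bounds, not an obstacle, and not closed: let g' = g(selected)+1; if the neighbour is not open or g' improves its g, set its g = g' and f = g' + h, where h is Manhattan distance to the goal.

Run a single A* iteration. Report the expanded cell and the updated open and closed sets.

step 1: expand (1,2) (f=5, h=2) → closed; open now [(0,1) g=3 f=7, (1,1) g=4 f=7, (1,3) g=2 f=5, (1,4) g=1 f=5]

expanded=(1,2); open=[(0,1) g=3 f=7, (1,1) g=4 f=7, (1,3) g=2 f=5, (1,4) g=1 f=5]; closed=[(0,2), (0,3), (0,4), (1,2)]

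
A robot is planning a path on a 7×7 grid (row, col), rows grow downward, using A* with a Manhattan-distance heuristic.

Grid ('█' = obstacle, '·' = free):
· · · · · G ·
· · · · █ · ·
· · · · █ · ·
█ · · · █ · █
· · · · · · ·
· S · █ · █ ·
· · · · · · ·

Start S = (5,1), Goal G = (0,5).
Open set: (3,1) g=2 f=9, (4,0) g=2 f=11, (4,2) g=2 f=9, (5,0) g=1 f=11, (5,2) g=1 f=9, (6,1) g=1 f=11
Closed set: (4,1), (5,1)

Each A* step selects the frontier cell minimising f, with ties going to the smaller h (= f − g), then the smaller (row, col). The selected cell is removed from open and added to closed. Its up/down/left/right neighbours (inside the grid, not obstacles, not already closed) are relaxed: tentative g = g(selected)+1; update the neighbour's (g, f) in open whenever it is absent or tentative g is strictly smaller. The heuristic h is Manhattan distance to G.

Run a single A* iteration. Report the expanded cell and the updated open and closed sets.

step 1: expand (3,1) (f=9, h=7) → closed; open now [(2,1) g=3 f=9, (3,2) g=3 f=9, (4,0) g=2 f=11, (4,2) g=2 f=9, (5,0) g=1 f=11, (5,2) g=1 f=9, (6,1) g=1 f=11]

expanded=(3,1); open=[(2,1) g=3 f=9, (3,2) g=3 f=9, (4,0) g=2 f=11, (4,2) g=2 f=9, (5,0) g=1 f=11, (5,2) g=1 f=9, (6,1) g=1 f=11]; closed=[(3,1), (4,1), (5,1)]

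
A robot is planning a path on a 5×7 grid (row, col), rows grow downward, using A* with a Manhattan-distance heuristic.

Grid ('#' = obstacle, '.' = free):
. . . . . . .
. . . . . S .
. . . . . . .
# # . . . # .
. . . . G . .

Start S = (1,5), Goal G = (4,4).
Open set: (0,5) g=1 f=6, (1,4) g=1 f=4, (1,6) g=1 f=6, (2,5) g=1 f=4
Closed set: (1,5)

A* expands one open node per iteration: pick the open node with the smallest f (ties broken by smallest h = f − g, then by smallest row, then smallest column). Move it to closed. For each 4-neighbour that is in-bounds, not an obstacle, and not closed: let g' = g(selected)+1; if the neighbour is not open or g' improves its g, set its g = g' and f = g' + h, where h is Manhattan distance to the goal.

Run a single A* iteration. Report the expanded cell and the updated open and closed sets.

step 1: expand (1,4) (f=4, h=3) → closed; open now [(0,4) g=2 f=6, (0,5) g=1 f=6, (1,3) g=2 f=6, (1,6) g=1 f=6, (2,4) g=2 f=4, (2,5) g=1 f=4]

expanded=(1,4); open=[(0,4) g=2 f=6, (0,5) g=1 f=6, (1,3) g=2 f=6, (1,6) g=1 f=6, (2,4) g=2 f=4, (2,5) g=1 f=4]; closed=[(1,4), (1,5)]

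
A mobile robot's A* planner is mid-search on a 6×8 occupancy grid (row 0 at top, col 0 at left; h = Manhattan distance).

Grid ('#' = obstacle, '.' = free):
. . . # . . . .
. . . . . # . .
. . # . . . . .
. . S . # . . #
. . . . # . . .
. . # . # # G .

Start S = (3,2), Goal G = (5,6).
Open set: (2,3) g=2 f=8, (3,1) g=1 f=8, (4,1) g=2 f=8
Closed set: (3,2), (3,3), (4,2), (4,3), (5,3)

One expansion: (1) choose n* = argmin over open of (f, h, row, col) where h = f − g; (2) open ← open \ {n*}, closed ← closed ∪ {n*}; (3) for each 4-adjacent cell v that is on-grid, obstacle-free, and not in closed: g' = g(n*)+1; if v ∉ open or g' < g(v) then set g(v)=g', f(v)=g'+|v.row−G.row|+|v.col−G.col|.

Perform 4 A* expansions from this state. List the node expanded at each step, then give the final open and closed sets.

order=[(2,3) → (2,4) → (2,5) → (2,6)]; open=[(1,3) g=3 f=10, (1,4) g=4 f=10, (1,6) g=6 f=10, (2,7) g=6 f=10, (3,1) g=1 f=8, (3,5) g=5 f=8, (3,6) g=6 f=8, (4,1) g=2 f=8]; closed=[(2,3), (2,4), (2,5), (2,6), (3,2), (3,3), (4,2), (4,3), (5,3)]

step 1: expand (2,3) (f=8, h=6) → closed; open now [(1,3) g=3 f=10, (2,4) g=3 f=8, (3,1) g=1 f=8, (4,1) g=2 f=8]
step 2: expand (2,4) (f=8, h=5) → closed; open now [(1,3) g=3 f=10, (1,4) g=4 f=10, (2,5) g=4 f=8, (3,1) g=1 f=8, (4,1) g=2 f=8]
step 3: expand (2,5) (f=8, h=4) → closed; open now [(1,3) g=3 f=10, (1,4) g=4 f=10, (2,6) g=5 f=8, (3,1) g=1 f=8, (3,5) g=5 f=8, (4,1) g=2 f=8]
step 4: expand (2,6) (f=8, h=3) → closed; open now [(1,3) g=3 f=10, (1,4) g=4 f=10, (1,6) g=6 f=10, (2,7) g=6 f=10, (3,1) g=1 f=8, (3,5) g=5 f=8, (3,6) g=6 f=8, (4,1) g=2 f=8]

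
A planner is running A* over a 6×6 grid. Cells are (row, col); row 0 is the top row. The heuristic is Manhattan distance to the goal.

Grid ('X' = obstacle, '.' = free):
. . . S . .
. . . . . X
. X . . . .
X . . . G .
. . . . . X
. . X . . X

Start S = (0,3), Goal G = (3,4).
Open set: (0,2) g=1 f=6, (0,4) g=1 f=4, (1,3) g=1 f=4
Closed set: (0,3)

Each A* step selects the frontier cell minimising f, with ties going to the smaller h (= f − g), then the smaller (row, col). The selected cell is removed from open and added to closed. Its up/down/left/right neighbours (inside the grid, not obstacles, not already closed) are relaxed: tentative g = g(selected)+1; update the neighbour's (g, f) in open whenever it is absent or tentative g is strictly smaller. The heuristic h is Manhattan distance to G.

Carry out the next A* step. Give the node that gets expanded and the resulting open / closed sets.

expanded=(0,4); open=[(0,2) g=1 f=6, (0,5) g=2 f=6, (1,3) g=1 f=4, (1,4) g=2 f=4]; closed=[(0,3), (0,4)]

step 1: expand (0,4) (f=4, h=3) → closed; open now [(0,2) g=1 f=6, (0,5) g=2 f=6, (1,3) g=1 f=4, (1,4) g=2 f=4]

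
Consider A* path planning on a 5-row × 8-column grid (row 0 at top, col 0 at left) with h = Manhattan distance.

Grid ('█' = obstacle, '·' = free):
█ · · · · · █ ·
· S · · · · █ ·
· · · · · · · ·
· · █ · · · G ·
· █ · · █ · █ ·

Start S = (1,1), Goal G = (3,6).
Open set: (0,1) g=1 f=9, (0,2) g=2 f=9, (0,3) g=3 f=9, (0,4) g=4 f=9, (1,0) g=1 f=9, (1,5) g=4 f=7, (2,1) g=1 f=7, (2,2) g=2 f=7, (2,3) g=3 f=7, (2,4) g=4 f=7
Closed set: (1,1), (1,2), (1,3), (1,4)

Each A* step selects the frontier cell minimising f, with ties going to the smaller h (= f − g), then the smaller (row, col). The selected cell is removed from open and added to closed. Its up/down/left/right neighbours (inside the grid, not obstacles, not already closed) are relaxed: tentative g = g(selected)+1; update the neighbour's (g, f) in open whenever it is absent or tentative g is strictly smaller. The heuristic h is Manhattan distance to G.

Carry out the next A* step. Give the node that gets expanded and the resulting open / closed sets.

step 1: expand (1,5) (f=7, h=3) → closed; open now [(0,1) g=1 f=9, (0,2) g=2 f=9, (0,3) g=3 f=9, (0,4) g=4 f=9, (0,5) g=5 f=9, (1,0) g=1 f=9, (2,1) g=1 f=7, (2,2) g=2 f=7, (2,3) g=3 f=7, (2,4) g=4 f=7, (2,5) g=5 f=7]

expanded=(1,5); open=[(0,1) g=1 f=9, (0,2) g=2 f=9, (0,3) g=3 f=9, (0,4) g=4 f=9, (0,5) g=5 f=9, (1,0) g=1 f=9, (2,1) g=1 f=7, (2,2) g=2 f=7, (2,3) g=3 f=7, (2,4) g=4 f=7, (2,5) g=5 f=7]; closed=[(1,1), (1,2), (1,3), (1,4), (1,5)]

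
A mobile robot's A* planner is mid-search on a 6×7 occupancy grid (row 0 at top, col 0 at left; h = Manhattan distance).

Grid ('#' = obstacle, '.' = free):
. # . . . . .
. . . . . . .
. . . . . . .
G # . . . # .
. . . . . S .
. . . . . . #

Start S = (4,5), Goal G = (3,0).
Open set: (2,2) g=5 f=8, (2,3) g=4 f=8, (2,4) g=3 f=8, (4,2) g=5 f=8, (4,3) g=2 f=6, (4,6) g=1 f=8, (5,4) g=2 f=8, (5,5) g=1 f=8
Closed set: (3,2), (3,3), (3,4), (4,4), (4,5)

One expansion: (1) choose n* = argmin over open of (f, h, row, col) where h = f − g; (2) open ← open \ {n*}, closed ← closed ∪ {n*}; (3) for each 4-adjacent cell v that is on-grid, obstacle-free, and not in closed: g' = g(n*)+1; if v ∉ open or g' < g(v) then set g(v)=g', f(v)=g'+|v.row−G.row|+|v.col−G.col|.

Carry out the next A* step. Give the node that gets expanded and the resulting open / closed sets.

expanded=(4,3); open=[(2,2) g=5 f=8, (2,3) g=4 f=8, (2,4) g=3 f=8, (4,2) g=3 f=6, (4,6) g=1 f=8, (5,3) g=3 f=8, (5,4) g=2 f=8, (5,5) g=1 f=8]; closed=[(3,2), (3,3), (3,4), (4,3), (4,4), (4,5)]

step 1: expand (4,3) (f=6, h=4) → closed; open now [(2,2) g=5 f=8, (2,3) g=4 f=8, (2,4) g=3 f=8, (4,2) g=3 f=6, (4,6) g=1 f=8, (5,3) g=3 f=8, (5,4) g=2 f=8, (5,5) g=1 f=8]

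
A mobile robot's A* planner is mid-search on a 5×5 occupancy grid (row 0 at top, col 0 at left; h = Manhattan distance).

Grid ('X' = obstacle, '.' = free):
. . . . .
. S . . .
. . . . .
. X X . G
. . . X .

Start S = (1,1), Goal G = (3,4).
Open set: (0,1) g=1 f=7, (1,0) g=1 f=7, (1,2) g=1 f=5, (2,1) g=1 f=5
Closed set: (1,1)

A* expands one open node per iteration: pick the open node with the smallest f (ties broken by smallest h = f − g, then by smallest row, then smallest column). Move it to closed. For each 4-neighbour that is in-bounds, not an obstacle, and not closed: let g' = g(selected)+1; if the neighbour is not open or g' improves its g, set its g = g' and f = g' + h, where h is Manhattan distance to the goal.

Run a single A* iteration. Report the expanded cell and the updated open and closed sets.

expanded=(1,2); open=[(0,1) g=1 f=7, (0,2) g=2 f=7, (1,0) g=1 f=7, (1,3) g=2 f=5, (2,1) g=1 f=5, (2,2) g=2 f=5]; closed=[(1,1), (1,2)]

step 1: expand (1,2) (f=5, h=4) → closed; open now [(0,1) g=1 f=7, (0,2) g=2 f=7, (1,0) g=1 f=7, (1,3) g=2 f=5, (2,1) g=1 f=5, (2,2) g=2 f=5]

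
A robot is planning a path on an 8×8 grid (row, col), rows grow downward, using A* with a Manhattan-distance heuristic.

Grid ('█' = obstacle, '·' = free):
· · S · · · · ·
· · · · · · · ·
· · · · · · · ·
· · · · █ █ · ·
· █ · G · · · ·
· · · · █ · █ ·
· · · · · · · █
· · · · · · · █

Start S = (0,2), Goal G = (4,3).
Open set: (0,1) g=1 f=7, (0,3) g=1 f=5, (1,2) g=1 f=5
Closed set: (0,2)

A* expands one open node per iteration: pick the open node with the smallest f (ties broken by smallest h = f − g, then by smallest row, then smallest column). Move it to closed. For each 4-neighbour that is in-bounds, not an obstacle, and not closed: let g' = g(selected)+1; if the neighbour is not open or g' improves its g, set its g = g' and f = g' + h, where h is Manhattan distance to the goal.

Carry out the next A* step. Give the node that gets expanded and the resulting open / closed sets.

step 1: expand (0,3) (f=5, h=4) → closed; open now [(0,1) g=1 f=7, (0,4) g=2 f=7, (1,2) g=1 f=5, (1,3) g=2 f=5]

expanded=(0,3); open=[(0,1) g=1 f=7, (0,4) g=2 f=7, (1,2) g=1 f=5, (1,3) g=2 f=5]; closed=[(0,2), (0,3)]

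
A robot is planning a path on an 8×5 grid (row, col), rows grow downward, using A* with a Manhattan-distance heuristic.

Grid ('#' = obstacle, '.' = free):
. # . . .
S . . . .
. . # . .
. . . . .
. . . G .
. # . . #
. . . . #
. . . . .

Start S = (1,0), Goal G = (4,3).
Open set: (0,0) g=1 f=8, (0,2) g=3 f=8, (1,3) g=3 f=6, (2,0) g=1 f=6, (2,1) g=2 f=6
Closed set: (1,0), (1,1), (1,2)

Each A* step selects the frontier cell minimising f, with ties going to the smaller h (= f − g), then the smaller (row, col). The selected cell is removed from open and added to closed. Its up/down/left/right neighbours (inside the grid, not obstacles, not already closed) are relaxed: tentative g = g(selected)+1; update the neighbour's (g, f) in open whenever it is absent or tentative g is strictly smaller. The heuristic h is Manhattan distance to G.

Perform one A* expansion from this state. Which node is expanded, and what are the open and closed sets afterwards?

step 1: expand (1,3) (f=6, h=3) → closed; open now [(0,0) g=1 f=8, (0,2) g=3 f=8, (0,3) g=4 f=8, (1,4) g=4 f=8, (2,0) g=1 f=6, (2,1) g=2 f=6, (2,3) g=4 f=6]

expanded=(1,3); open=[(0,0) g=1 f=8, (0,2) g=3 f=8, (0,3) g=4 f=8, (1,4) g=4 f=8, (2,0) g=1 f=6, (2,1) g=2 f=6, (2,3) g=4 f=6]; closed=[(1,0), (1,1), (1,2), (1,3)]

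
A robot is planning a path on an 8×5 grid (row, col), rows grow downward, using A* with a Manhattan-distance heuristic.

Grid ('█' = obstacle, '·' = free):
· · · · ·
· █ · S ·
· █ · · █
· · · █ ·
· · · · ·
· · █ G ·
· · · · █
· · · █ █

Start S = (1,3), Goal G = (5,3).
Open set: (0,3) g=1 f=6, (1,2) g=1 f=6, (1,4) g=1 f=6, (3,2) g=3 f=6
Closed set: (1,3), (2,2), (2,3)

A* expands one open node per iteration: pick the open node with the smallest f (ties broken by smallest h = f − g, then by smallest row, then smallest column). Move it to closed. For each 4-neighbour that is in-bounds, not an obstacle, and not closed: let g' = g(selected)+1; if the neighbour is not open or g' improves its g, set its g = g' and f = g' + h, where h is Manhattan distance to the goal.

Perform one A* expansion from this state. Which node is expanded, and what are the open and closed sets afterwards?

expanded=(3,2); open=[(0,3) g=1 f=6, (1,2) g=1 f=6, (1,4) g=1 f=6, (3,1) g=4 f=8, (4,2) g=4 f=6]; closed=[(1,3), (2,2), (2,3), (3,2)]

step 1: expand (3,2) (f=6, h=3) → closed; open now [(0,3) g=1 f=6, (1,2) g=1 f=6, (1,4) g=1 f=6, (3,1) g=4 f=8, (4,2) g=4 f=6]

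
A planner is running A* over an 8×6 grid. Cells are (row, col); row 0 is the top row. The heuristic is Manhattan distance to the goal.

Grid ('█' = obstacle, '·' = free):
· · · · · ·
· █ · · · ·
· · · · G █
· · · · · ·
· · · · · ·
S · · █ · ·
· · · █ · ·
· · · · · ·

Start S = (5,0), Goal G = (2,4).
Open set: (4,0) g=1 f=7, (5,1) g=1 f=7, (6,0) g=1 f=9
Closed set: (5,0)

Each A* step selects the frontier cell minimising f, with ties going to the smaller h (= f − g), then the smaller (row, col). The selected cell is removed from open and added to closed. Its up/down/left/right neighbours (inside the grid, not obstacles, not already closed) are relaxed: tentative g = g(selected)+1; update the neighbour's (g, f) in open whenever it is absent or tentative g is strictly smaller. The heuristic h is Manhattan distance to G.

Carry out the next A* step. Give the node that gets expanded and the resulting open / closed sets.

expanded=(4,0); open=[(3,0) g=2 f=7, (4,1) g=2 f=7, (5,1) g=1 f=7, (6,0) g=1 f=9]; closed=[(4,0), (5,0)]

step 1: expand (4,0) (f=7, h=6) → closed; open now [(3,0) g=2 f=7, (4,1) g=2 f=7, (5,1) g=1 f=7, (6,0) g=1 f=9]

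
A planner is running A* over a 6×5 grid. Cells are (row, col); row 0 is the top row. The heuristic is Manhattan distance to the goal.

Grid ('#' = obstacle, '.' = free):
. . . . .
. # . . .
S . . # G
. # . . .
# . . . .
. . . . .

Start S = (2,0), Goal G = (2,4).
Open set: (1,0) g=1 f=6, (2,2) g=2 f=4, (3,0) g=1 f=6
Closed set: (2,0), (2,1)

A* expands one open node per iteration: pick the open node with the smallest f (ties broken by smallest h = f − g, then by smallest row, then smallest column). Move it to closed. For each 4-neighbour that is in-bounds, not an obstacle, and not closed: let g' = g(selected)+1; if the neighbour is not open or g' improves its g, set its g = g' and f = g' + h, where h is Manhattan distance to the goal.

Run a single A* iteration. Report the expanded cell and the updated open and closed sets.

step 1: expand (2,2) (f=4, h=2) → closed; open now [(1,0) g=1 f=6, (1,2) g=3 f=6, (3,0) g=1 f=6, (3,2) g=3 f=6]

expanded=(2,2); open=[(1,0) g=1 f=6, (1,2) g=3 f=6, (3,0) g=1 f=6, (3,2) g=3 f=6]; closed=[(2,0), (2,1), (2,2)]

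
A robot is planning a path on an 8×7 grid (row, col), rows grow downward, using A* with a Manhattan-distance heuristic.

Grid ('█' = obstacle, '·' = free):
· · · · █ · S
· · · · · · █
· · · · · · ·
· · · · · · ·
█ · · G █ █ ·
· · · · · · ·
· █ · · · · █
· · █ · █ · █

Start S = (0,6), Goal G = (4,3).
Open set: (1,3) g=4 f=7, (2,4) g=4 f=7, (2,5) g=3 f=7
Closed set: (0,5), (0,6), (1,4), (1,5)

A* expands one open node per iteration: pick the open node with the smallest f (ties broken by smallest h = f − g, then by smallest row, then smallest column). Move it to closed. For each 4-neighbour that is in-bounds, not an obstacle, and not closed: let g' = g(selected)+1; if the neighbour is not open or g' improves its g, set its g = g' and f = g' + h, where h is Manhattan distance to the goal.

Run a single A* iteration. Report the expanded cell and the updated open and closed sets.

step 1: expand (1,3) (f=7, h=3) → closed; open now [(0,3) g=5 f=9, (1,2) g=5 f=9, (2,3) g=5 f=7, (2,4) g=4 f=7, (2,5) g=3 f=7]

expanded=(1,3); open=[(0,3) g=5 f=9, (1,2) g=5 f=9, (2,3) g=5 f=7, (2,4) g=4 f=7, (2,5) g=3 f=7]; closed=[(0,5), (0,6), (1,3), (1,4), (1,5)]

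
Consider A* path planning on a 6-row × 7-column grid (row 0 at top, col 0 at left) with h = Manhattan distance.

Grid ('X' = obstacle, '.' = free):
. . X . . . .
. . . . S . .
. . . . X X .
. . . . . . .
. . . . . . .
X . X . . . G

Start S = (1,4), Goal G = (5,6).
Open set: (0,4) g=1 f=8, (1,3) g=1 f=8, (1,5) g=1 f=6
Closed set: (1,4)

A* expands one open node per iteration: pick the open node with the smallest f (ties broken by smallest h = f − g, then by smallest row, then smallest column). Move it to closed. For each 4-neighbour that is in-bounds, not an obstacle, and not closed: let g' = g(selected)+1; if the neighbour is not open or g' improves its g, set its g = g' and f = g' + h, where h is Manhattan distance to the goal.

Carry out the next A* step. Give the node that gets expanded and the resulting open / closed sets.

step 1: expand (1,5) (f=6, h=5) → closed; open now [(0,4) g=1 f=8, (0,5) g=2 f=8, (1,3) g=1 f=8, (1,6) g=2 f=6]

expanded=(1,5); open=[(0,4) g=1 f=8, (0,5) g=2 f=8, (1,3) g=1 f=8, (1,6) g=2 f=6]; closed=[(1,4), (1,5)]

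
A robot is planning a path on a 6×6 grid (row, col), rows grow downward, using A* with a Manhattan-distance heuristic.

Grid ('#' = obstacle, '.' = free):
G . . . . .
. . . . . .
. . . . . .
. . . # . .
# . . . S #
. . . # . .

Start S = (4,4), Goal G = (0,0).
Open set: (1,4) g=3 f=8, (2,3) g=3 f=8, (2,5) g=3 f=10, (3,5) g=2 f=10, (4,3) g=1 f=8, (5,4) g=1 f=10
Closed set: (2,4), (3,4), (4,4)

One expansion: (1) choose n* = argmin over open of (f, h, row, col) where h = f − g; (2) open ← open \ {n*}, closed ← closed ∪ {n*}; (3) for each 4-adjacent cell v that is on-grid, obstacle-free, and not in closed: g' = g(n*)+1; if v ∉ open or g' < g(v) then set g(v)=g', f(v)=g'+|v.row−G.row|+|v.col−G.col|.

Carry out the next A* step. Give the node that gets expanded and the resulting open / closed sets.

step 1: expand (1,4) (f=8, h=5) → closed; open now [(0,4) g=4 f=8, (1,3) g=4 f=8, (1,5) g=4 f=10, (2,3) g=3 f=8, (2,5) g=3 f=10, (3,5) g=2 f=10, (4,3) g=1 f=8, (5,4) g=1 f=10]

expanded=(1,4); open=[(0,4) g=4 f=8, (1,3) g=4 f=8, (1,5) g=4 f=10, (2,3) g=3 f=8, (2,5) g=3 f=10, (3,5) g=2 f=10, (4,3) g=1 f=8, (5,4) g=1 f=10]; closed=[(1,4), (2,4), (3,4), (4,4)]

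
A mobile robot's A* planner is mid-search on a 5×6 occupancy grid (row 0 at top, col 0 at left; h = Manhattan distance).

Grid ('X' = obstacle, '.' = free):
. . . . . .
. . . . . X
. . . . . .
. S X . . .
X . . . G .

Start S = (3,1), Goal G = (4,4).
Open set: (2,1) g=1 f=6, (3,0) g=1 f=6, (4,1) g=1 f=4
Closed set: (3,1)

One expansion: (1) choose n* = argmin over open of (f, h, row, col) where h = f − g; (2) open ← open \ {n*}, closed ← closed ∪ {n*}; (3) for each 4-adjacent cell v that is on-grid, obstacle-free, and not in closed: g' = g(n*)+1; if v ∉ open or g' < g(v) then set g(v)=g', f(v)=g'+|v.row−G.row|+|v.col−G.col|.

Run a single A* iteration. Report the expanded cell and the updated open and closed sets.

step 1: expand (4,1) (f=4, h=3) → closed; open now [(2,1) g=1 f=6, (3,0) g=1 f=6, (4,2) g=2 f=4]

expanded=(4,1); open=[(2,1) g=1 f=6, (3,0) g=1 f=6, (4,2) g=2 f=4]; closed=[(3,1), (4,1)]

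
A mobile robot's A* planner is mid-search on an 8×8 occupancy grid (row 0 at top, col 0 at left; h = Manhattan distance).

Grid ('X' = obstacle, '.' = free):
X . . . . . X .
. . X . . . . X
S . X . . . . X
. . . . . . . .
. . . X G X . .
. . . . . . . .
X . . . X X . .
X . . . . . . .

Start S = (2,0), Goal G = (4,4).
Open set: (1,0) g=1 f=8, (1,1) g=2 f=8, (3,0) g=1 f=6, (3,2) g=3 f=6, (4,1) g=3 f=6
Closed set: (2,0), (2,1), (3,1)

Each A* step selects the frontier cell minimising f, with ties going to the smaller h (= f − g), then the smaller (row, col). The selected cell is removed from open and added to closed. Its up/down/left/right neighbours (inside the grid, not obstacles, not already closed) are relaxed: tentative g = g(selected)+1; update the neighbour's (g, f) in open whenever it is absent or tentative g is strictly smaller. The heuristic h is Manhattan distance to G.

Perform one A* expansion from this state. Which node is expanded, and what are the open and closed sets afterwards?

expanded=(3,2); open=[(1,0) g=1 f=8, (1,1) g=2 f=8, (3,0) g=1 f=6, (3,3) g=4 f=6, (4,1) g=3 f=6, (4,2) g=4 f=6]; closed=[(2,0), (2,1), (3,1), (3,2)]

step 1: expand (3,2) (f=6, h=3) → closed; open now [(1,0) g=1 f=8, (1,1) g=2 f=8, (3,0) g=1 f=6, (3,3) g=4 f=6, (4,1) g=3 f=6, (4,2) g=4 f=6]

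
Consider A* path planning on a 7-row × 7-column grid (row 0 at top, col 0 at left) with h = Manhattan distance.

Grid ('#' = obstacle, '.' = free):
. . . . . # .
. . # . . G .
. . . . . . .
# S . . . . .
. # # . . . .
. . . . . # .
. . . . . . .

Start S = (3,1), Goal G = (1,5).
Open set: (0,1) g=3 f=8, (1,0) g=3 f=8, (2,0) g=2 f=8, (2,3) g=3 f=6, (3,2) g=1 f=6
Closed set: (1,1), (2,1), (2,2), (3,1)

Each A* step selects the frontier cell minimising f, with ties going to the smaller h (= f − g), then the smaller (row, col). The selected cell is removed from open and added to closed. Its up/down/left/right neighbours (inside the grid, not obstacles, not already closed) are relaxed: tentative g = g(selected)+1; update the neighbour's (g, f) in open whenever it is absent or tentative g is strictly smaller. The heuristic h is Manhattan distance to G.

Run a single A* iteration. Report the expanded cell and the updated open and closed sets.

step 1: expand (2,3) (f=6, h=3) → closed; open now [(0,1) g=3 f=8, (1,0) g=3 f=8, (1,3) g=4 f=6, (2,0) g=2 f=8, (2,4) g=4 f=6, (3,2) g=1 f=6, (3,3) g=4 f=8]

expanded=(2,3); open=[(0,1) g=3 f=8, (1,0) g=3 f=8, (1,3) g=4 f=6, (2,0) g=2 f=8, (2,4) g=4 f=6, (3,2) g=1 f=6, (3,3) g=4 f=8]; closed=[(1,1), (2,1), (2,2), (2,3), (3,1)]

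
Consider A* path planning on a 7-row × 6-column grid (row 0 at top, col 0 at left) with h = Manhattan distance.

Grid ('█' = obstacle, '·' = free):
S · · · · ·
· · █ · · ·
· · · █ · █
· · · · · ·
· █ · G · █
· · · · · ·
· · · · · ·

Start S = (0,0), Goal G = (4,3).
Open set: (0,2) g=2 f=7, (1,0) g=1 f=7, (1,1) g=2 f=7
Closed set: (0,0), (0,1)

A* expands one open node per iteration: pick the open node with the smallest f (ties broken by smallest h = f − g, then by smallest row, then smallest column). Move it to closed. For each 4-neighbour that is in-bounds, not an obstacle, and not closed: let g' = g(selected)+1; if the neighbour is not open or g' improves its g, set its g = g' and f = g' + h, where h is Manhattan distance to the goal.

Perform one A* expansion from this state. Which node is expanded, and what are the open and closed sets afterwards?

expanded=(0,2); open=[(0,3) g=3 f=7, (1,0) g=1 f=7, (1,1) g=2 f=7]; closed=[(0,0), (0,1), (0,2)]

step 1: expand (0,2) (f=7, h=5) → closed; open now [(0,3) g=3 f=7, (1,0) g=1 f=7, (1,1) g=2 f=7]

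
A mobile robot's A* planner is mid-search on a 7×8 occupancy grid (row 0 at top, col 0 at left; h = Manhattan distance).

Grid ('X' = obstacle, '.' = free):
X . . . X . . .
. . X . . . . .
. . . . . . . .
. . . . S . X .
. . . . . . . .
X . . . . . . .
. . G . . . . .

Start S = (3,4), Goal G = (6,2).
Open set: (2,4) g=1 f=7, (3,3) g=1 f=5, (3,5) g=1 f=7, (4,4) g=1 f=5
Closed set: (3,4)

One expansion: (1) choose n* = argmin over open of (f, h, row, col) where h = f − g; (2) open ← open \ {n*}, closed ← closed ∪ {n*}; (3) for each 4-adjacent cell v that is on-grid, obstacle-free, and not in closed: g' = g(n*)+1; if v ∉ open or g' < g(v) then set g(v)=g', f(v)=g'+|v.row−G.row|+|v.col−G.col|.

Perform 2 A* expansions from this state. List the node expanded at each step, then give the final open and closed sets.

step 1: expand (3,3) (f=5, h=4) → closed; open now [(2,3) g=2 f=7, (2,4) g=1 f=7, (3,2) g=2 f=5, (3,5) g=1 f=7, (4,3) g=2 f=5, (4,4) g=1 f=5]
step 2: expand (3,2) (f=5, h=3) → closed; open now [(2,2) g=3 f=7, (2,3) g=2 f=7, (2,4) g=1 f=7, (3,1) g=3 f=7, (3,5) g=1 f=7, (4,2) g=3 f=5, (4,3) g=2 f=5, (4,4) g=1 f=5]

order=[(3,3) → (3,2)]; open=[(2,2) g=3 f=7, (2,3) g=2 f=7, (2,4) g=1 f=7, (3,1) g=3 f=7, (3,5) g=1 f=7, (4,2) g=3 f=5, (4,3) g=2 f=5, (4,4) g=1 f=5]; closed=[(3,2), (3,3), (3,4)]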